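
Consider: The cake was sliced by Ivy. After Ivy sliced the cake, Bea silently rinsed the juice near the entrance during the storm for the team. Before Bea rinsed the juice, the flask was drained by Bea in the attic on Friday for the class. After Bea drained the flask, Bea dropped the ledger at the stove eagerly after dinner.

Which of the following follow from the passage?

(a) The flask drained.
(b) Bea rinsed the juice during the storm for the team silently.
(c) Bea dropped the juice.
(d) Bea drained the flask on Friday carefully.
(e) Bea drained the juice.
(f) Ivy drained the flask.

(a), (b)

(a) Entailed — 'Bea drained the flask' is causative; it entails the inchoative 'the flask drained'.
(b) Entailed — the original entails any weakening of itself; this just drops 'near the entrance'.
(c) Not entailed — Bea dropped the ledger, not the juice; the juice belongs to the rinsing event.
(d) Not entailed — 'carefully' adds information not in the original event.
(e) Not entailed — Bea drained the flask, not the juice; the juice belongs to the rinsing event.
(f) Not entailed — the passage has Bea draining the flask, not Ivy.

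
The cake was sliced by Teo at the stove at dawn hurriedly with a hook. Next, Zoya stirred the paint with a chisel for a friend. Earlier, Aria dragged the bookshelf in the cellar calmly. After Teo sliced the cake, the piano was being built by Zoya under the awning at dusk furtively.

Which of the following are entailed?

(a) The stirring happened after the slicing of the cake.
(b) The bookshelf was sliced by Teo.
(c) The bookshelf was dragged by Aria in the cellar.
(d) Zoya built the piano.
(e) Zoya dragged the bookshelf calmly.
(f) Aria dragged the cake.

(a), (c)

(a) Entailed — the narrative places the slicing before the stirring.
(b) Not entailed — Teo sliced the cake, not the bookshelf; the bookshelf belongs to the dragging event.
(c) Entailed — dropping 'calmly' leaves a sub-description the original still satisfies.
(d) Not entailed — 'was building' is progressive on an accomplishment; it does not entail the completed 'built'.
(e) Not entailed — the passage has Aria dragging the bookshelf, not Zoya.
(f) Not entailed — Aria dragged the bookshelf, not the cake; the cake belongs to the slicing event.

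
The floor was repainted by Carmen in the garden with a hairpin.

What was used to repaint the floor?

a hairpin

'with a hairpin' marks the instrument of the repainting event.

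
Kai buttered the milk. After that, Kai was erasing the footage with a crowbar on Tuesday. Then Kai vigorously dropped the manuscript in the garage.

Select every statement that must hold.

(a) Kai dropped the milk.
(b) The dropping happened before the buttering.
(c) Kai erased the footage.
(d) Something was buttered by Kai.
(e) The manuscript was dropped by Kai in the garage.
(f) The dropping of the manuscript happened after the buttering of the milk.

(a) Not entailed — Kai dropped the manuscript, not the milk; the milk belongs to the buttering event.
(b) Not entailed — the narrative places the buttering before the dropping, not after.
(c) Not entailed — 'was erasing' is progressive on an accomplishment; it does not entail the completed 'erased'.
(d) Entailed — every conjunct here is already in the original buttering event.
(e) Entailed — this follows by dropping conjuncts from the dropping event's description.
(f) Entailed — the narrative places the buttering before the dropping.

(d), (e), (f)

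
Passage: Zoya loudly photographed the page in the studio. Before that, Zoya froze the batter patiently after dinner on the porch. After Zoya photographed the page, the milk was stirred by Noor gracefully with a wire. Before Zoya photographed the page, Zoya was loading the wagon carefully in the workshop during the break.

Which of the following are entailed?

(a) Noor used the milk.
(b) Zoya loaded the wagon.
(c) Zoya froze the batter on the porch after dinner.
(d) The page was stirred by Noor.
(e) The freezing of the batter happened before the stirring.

(a) Not entailed — the milk is the patient, not an instrument — Noor used a wire.
(b) Not entailed — 'was loading' is progressive on an accomplishment; it does not entail the completed 'loaded'.
(c) Entailed — the original entails any weakening of itself; this just drops 'patiently'.
(d) Not entailed — Noor stirred the milk, not the page; the page belongs to the photographing event.
(e) Entailed — the narrative places the freezing before the stirring.

(c), (e)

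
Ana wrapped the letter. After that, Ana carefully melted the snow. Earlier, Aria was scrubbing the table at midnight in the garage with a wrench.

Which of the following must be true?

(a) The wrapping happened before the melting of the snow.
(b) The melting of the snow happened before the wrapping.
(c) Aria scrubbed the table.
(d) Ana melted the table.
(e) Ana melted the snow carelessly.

(a), (c)

(a) Entailed — the narrative places the wrapping before the melting.
(b) Not entailed — the narrative places the wrapping before the melting, not after.
(c) Entailed — 'scrub' is an activity; 'was scrubbing' entails that some scrubbing happened, so 'scrubbed' holds.
(d) Not entailed — Ana melted the snow, not the table; the table belongs to the scrubbing event.
(e) Not entailed — 'carelessly' adds a manner not in (and inconsistent with) the original.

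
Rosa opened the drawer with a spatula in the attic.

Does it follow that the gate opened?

no

Nothing is said about any gate; only the drawer is affected.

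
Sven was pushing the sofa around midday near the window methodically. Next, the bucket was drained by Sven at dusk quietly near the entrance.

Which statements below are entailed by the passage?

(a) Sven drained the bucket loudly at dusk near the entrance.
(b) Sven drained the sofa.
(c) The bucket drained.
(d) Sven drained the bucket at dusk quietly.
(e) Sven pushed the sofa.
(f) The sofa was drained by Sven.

(c), (d), (e)

(a) Not entailed — 'loudly' adds a manner not in (and inconsistent with) the original.
(b) Not entailed — Sven drained the bucket, not the sofa; the sofa belongs to the pushing event.
(c) Entailed — 'Sven drained the bucket' is causative; it entails the inchoative 'the bucket drained'.
(d) Entailed — this follows by dropping conjuncts from the draining event's description.
(e) Entailed — 'push' is an activity; 'was pushing' entails that some pushing happened, so 'pushed' holds.
(f) Not entailed — Sven drained the bucket, not the sofa; the sofa belongs to the pushing event.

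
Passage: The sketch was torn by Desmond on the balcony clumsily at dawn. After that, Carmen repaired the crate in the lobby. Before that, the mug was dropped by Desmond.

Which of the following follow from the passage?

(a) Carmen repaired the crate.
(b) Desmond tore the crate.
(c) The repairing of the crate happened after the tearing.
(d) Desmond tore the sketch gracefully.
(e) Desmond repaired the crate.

(a), (c)

(a) Entailed — this follows by dropping conjuncts from the repairing event's description.
(b) Not entailed — Desmond tore the sketch, not the crate; the crate belongs to the repairing event.
(c) Entailed — the narrative places the tearing before the repairing.
(d) Not entailed — 'gracefully' adds a manner not in (and inconsistent with) the original.
(e) Not entailed — the passage has Carmen repairing the crate, not Desmond.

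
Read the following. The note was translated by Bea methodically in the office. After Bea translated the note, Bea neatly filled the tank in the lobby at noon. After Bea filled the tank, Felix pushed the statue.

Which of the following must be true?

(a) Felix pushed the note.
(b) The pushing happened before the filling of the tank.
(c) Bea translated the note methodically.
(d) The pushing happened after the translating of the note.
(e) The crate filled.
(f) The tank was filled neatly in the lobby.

(c), (d), (f)

(a) Not entailed — Felix pushed the statue, not the note; the note belongs to the translating event.
(b) Not entailed — the narrative places the filling before the pushing, not after.
(c) Entailed — this follows by dropping conjuncts from the translating event's description.
(d) Entailed — the narrative places the translating before the pushing.
(e) Not entailed — the tank is what filled, not the crate.
(f) Entailed — every conjunct here is already in the original filling event.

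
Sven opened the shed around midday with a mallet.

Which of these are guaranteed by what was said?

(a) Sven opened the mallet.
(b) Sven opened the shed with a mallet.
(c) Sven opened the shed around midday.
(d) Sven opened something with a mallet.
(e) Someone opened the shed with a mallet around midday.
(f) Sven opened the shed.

(b), (c), (d), (e), (f)

(a) Not entailed — the mallet is the instrument, not what was opened.
(b) Entailed — the original entails any weakening of itself; this just drops 'around midday'.
(c) Entailed — every conjunct here is already in the original opening event.
(d) Entailed — this follows by dropping conjuncts from the opening event's description.
(e) Entailed — the original entails any weakening of itself; this just generalizes the agent.
(f) Entailed — every conjunct here is already in the original opening event.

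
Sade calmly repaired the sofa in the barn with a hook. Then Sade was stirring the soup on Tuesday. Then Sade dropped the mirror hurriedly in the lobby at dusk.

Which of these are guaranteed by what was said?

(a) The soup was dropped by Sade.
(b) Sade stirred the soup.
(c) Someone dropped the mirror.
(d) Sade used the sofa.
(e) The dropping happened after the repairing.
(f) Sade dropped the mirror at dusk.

(a) Not entailed — Sade dropped the mirror, not the soup; the soup belongs to the stirring event.
(b) Entailed — 'stir' is an activity; 'was stirring' entails that some stirring happened, so 'stirred' holds.
(c) Entailed — the original entails any weakening of itself; this just drops 'at dusk', 'hurriedly', 'in the lobby' and generalizes the agent.
(d) Not entailed — the sofa is the patient, not an instrument — Sade used a hook.
(e) Entailed — the narrative places the repairing before the dropping.
(f) Entailed — dropping 'hurriedly', 'in the lobby' leaves a sub-description the original still satisfies.

(b), (c), (e), (f)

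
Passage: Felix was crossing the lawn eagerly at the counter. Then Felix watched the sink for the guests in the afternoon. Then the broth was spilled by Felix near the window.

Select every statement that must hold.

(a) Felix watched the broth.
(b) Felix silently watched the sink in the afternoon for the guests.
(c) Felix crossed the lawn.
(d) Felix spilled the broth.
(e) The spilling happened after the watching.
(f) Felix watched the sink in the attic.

(a) Not entailed — Felix watched the sink, not the broth; the broth belongs to the spilling event.
(b) Not entailed — 'silently' adds information not in the original event.
(c) Not entailed — 'was crossing' is progressive on an accomplishment; it does not entail the completed 'crossed'.
(d) Entailed — this follows by dropping conjuncts from the spilling event's description.
(e) Entailed — the narrative places the watching before the spilling.
(f) Not entailed — 'in the attic' adds information not in the original event.

(d), (e)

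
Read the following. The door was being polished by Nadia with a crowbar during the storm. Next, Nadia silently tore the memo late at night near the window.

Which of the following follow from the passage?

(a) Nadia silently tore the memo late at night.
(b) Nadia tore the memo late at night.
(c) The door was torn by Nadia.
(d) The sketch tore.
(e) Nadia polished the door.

(a), (b), (e)

(a) Entailed — this follows by dropping conjuncts from the tearing event's description.
(b) Entailed — the original entails any weakening of itself; this just drops 'near the window', 'silently'.
(c) Not entailed — Nadia tore the memo, not the door; the door belongs to the polishing event.
(d) Not entailed — the memo is what tore, not the sketch.
(e) Entailed — 'polish' is an activity; 'was polishing' entails that some polishing happened, so 'polished' holds.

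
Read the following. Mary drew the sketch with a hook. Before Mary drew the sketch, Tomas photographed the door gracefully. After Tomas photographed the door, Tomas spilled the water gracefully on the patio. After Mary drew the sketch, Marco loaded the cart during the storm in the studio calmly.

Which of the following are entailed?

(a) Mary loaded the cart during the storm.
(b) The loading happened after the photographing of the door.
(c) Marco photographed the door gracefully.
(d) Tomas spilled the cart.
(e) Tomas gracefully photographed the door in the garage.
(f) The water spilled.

(b), (f)

(a) Not entailed — the passage has Marco loading the cart, not Mary.
(b) Entailed — the narrative places the photographing before the loading.
(c) Not entailed — the passage has Tomas photographing the door, not Marco.
(d) Not entailed — Tomas spilled the water, not the cart; the cart belongs to the loading event.
(e) Not entailed — 'in the garage' adds information not in the original event.
(f) Entailed — 'Tomas spilled the water' is causative; it entails the inchoative 'the water spilled'.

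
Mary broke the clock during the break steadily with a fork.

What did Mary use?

'with a fork' marks the instrument of the breaking event.

a fork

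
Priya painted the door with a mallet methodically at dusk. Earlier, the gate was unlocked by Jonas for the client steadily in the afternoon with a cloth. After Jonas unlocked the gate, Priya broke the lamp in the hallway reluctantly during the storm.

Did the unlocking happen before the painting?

The narrative orders the unlocking before the painting.

yes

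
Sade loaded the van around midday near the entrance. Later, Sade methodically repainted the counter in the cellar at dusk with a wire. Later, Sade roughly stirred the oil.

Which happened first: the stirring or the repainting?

The connectives place the repainting before the stirring.

the repainting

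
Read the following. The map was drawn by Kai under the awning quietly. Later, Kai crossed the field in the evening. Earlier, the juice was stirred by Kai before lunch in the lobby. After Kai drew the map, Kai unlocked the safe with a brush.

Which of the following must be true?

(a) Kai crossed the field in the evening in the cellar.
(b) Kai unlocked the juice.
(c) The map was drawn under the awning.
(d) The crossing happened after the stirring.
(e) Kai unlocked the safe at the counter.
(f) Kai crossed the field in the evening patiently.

(a) Not entailed — 'in the cellar' adds information not in the original event.
(b) Not entailed — Kai unlocked the safe, not the juice; the juice belongs to the stirring event.
(c) Entailed — every conjunct here is already in the original drawing event.
(d) Entailed — the narrative places the stirring before the crossing.
(e) Not entailed — 'at the counter' adds information not in the original event.
(f) Not entailed — 'patiently' adds information not in the original event.

(c), (d)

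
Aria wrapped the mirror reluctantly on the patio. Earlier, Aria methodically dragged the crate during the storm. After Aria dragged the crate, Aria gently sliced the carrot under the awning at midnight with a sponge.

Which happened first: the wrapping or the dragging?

the dragging

The connectives place the dragging before the wrapping.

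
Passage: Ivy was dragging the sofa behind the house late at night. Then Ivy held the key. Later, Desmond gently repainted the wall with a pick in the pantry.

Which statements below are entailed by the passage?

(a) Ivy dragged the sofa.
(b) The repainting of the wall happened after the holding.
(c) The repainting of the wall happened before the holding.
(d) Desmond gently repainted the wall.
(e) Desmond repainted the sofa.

(a) Entailed — 'drag' is an activity; 'was dragging' entails that some dragging happened, so 'dragged' holds.
(b) Entailed — the narrative places the holding before the repainting.
(c) Not entailed — the narrative places the holding before the repainting, not after.
(d) Entailed — every conjunct here is already in the original repainting event.
(e) Not entailed — Desmond repainted the wall, not the sofa; the sofa belongs to the dragging event.

(a), (b), (d)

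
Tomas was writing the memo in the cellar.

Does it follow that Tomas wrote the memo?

'was writing' is progressive; for an accomplishment like 'write the memo', it doesn't entail completion.

no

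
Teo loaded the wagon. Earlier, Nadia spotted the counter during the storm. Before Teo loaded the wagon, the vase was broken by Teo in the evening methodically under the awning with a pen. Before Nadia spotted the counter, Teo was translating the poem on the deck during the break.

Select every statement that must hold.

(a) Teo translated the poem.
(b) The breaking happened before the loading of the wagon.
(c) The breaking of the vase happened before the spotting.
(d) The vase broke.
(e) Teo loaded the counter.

(b), (d)

(a) Not entailed — 'was translating' is progressive on an accomplishment; it does not entail the completed 'translated'.
(b) Entailed — the narrative places the breaking before the loading.
(c) Not entailed — the narrative doesn't order the breaking relative to the spotting.
(d) Entailed — 'Teo broke the vase' is causative; it entails the inchoative 'the vase broke'.
(e) Not entailed — Teo loaded the wagon, not the counter; the counter belongs to the spotting event.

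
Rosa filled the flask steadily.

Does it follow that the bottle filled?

Nothing is said about any bottle; only the flask is affected.

no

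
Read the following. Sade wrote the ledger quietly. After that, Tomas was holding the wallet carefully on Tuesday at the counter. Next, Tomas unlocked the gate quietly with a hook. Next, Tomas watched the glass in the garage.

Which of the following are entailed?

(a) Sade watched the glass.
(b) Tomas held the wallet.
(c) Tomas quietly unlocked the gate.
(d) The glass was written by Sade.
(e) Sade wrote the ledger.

(b), (c), (e)

(a) Not entailed — the passage has Tomas watching the glass, not Sade.
(b) Entailed — 'hold' is an activity; 'was holding' entails that some holding happened, so 'held' holds.
(c) Entailed — this follows by dropping conjuncts from the unlocking event's description.
(d) Not entailed — Sade wrote the ledger, not the glass; the glass belongs to the watching event.
(e) Entailed — this follows by dropping conjuncts from the writing event's description.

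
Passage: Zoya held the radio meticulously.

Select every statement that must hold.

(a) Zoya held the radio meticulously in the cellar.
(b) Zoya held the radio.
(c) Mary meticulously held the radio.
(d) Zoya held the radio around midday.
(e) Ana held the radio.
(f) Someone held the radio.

(a) Not entailed — 'in the cellar' adds information not in the original event.
(b) Entailed — every conjunct here is already in the original holding event.
(c) Not entailed — the passage has Zoya holding the radio, not Mary.
(d) Not entailed — 'around midday' adds information not in the original event.
(e) Not entailed — the passage has Zoya holding the radio, not Ana.
(f) Entailed — dropping 'meticulously' and generalizing the agent leaves a sub-description the original still satisfies.

(b), (f)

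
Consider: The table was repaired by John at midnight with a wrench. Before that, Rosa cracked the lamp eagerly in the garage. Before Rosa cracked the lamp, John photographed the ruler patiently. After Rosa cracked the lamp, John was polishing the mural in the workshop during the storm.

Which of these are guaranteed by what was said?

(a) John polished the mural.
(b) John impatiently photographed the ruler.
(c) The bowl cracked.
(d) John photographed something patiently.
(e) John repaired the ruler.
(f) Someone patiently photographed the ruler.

(a), (d), (f)

(a) Entailed — 'polish' is an activity; 'was polishing' entails that some polishing happened, so 'polished' holds.
(b) Not entailed — 'impatiently' adds a manner not in (and inconsistent with) the original.
(c) Not entailed — the lamp is what cracked, not the bowl.
(d) Entailed — every conjunct here is already in the original photographing event.
(e) Not entailed — John repaired the table, not the ruler; the ruler belongs to the photographing event.
(f) Entailed — the original entails any weakening of itself; this just generalizes the agent.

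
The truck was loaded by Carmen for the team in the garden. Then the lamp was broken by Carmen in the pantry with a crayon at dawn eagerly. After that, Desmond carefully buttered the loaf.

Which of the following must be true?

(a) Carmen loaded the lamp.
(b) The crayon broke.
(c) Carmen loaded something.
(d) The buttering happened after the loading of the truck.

(c), (d)

(a) Not entailed — Carmen loaded the truck, not the lamp; the lamp belongs to the breaking event.
(b) Not entailed — the lamp is what broke, not the crayon.
(c) Entailed — this follows by dropping conjuncts from the loading event's description.
(d) Entailed — the narrative places the loading before the buttering.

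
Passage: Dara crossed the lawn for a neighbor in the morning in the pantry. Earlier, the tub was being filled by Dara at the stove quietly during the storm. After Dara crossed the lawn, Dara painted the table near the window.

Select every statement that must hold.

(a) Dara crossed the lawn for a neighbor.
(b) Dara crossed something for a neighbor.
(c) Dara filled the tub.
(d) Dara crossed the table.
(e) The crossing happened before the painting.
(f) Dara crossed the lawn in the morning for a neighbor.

(a), (b), (e), (f)

(a) Entailed — dropping 'in the pantry', 'in the morning' leaves a sub-description the original still satisfies.
(b) Entailed — every conjunct here is already in the original crossing event.
(c) Not entailed — 'was filling' is progressive on an accomplishment; it does not entail the completed 'filled'.
(d) Not entailed — Dara crossed the lawn, not the table; the table belongs to the painting event.
(e) Entailed — the narrative places the crossing before the painting.
(f) Entailed — dropping 'in the pantry' leaves a sub-description the original still satisfies.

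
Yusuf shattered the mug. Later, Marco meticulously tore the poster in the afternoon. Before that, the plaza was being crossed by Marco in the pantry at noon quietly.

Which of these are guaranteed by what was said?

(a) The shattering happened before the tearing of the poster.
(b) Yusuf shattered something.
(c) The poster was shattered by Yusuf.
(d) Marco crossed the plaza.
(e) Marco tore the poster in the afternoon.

(a), (b), (e)

(a) Entailed — the narrative places the shattering before the tearing.
(b) Entailed — every conjunct here is already in the original shattering event.
(c) Not entailed — Yusuf shattered the mug, not the poster; the poster belongs to the tearing event.
(d) Not entailed — 'was crossing' is progressive on an accomplishment; it does not entail the completed 'crossed'.
(e) Entailed — this follows by dropping conjuncts from the tearing event's description.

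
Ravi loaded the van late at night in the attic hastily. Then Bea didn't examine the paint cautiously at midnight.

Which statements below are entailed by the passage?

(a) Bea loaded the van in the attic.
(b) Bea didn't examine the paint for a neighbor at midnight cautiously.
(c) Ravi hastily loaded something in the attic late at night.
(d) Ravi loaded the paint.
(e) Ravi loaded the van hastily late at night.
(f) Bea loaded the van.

(a) Not entailed — the passage has Ravi loading the van, not Bea.
(b) Entailed — under negation, adding a further restriction is entailed: if no such examining event occurred, none occurred for a neighbor either.
(c) Entailed — this follows by dropping conjuncts from the loading event's description.
(d) Not entailed — Ravi loaded the van, not the paint; the paint belongs to the examining event.
(e) Entailed — this follows by dropping conjuncts from the loading event's description.
(f) Not entailed — the passage has Ravi loading the van, not Bea.

(b), (c), (e)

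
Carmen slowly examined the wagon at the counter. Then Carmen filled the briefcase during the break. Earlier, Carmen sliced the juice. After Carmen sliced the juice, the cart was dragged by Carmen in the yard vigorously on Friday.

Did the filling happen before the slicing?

no

The narrative orders the slicing before the filling.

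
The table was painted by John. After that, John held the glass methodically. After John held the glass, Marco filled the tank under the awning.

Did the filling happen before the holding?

The narrative orders the holding before the filling.

no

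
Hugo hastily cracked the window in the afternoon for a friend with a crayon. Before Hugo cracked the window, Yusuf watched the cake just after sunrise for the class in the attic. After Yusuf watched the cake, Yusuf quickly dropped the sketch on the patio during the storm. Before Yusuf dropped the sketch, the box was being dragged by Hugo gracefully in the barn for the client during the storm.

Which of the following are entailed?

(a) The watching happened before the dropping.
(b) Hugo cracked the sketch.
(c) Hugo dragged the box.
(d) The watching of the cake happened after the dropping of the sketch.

(a) Entailed — the narrative places the watching before the dropping.
(b) Not entailed — Hugo cracked the window, not the sketch; the sketch belongs to the dropping event.
(c) Entailed — 'drag' is an activity; 'was dragging' entails that some dragging happened, so 'dragged' holds.
(d) Not entailed — the narrative places the watching before the dropping, not after.

(a), (c)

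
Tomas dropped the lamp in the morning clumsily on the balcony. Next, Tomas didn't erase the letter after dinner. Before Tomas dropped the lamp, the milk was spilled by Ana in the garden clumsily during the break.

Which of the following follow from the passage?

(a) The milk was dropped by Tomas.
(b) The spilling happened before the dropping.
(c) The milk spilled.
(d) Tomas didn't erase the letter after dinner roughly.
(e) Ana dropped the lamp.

(a) Not entailed — Tomas dropped the lamp, not the milk; the milk belongs to the spilling event.
(b) Entailed — the narrative places the spilling before the dropping.
(c) Entailed — 'Ana spilled the milk' is causative; it entails the inchoative 'the milk spilled'.
(d) Entailed — under negation, adding a further restriction is entailed: if no such erasing event occurred, none occurred roughly either.
(e) Not entailed — the passage has Tomas dropping the lamp, not Ana.

(b), (c), (d)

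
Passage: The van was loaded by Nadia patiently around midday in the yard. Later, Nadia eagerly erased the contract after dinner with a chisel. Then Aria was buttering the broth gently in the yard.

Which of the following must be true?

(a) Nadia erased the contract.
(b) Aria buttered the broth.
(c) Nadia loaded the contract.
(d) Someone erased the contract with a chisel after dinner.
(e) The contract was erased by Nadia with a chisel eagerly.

(a) Entailed — every conjunct here is already in the original erasing event.
(b) Not entailed — 'was buttering' is progressive on an accomplishment; it does not entail the completed 'buttered'.
(c) Not entailed — Nadia loaded the van, not the contract; the contract belongs to the erasing event.
(d) Entailed — every conjunct here is already in the original erasing event.
(e) Entailed — every conjunct here is already in the original erasing event.

(a), (d), (e)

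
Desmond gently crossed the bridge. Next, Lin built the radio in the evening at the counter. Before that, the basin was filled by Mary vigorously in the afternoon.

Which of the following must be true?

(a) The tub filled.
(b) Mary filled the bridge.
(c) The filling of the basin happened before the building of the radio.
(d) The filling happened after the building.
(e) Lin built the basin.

(a) Not entailed — the basin is what filled, not the tub.
(b) Not entailed — Mary filled the basin, not the bridge; the bridge belongs to the crossing event.
(c) Entailed — the narrative places the filling before the building.
(d) Not entailed — the narrative places the filling before the building, not after.
(e) Not entailed — Lin built the radio, not the basin; the basin belongs to the filling event.

(c)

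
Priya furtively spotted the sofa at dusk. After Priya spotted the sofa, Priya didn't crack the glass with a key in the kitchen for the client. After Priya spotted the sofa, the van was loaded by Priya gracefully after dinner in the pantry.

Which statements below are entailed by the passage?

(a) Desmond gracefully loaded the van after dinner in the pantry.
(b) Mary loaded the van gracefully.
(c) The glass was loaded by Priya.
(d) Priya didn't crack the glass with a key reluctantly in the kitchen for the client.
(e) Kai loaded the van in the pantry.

(d)

(a) Not entailed — the passage has Priya loading the van, not Desmond.
(b) Not entailed — the passage has Priya loading the van, not Mary.
(c) Not entailed — Priya loaded the van, not the glass; the glass belongs to the cracking event.
(d) Entailed — under negation, adding a further restriction is entailed: if no such cracking event occurred, none occurred reluctantly either.
(e) Not entailed — the passage has Priya loading the van, not Kai.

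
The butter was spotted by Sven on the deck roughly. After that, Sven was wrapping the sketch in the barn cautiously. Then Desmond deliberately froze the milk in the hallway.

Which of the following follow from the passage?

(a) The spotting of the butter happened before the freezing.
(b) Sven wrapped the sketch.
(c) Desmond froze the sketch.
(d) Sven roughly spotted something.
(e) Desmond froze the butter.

(a) Entailed — the narrative places the spotting before the freezing.
(b) Not entailed — 'was wrapping' is progressive on an accomplishment; it does not entail the completed 'wrapped'.
(c) Not entailed — Desmond froze the milk, not the sketch; the sketch belongs to the wrapping event.
(d) Entailed — the original entails any weakening of itself; this just drops 'on the deck' and generalizes the patient.
(e) Not entailed — Desmond froze the milk, not the butter; the butter belongs to the spotting event.

(a), (d)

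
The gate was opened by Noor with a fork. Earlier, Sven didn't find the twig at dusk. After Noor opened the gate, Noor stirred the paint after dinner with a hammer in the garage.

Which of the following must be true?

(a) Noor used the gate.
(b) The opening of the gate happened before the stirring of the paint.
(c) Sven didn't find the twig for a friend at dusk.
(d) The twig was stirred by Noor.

(b), (c)

(a) Not entailed — the gate is the patient, not an instrument — Noor used a fork.
(b) Entailed — the narrative places the opening before the stirring.
(c) Entailed — under negation, adding a further restriction is entailed: if no such finding event occurred, none occurred for a friend either.
(d) Not entailed — Noor stirred the paint, not the twig; the twig belongs to the finding event.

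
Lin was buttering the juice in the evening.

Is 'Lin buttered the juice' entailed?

no

'was buttering' is progressive; for an accomplishment like 'butter the juice', it doesn't entail completion.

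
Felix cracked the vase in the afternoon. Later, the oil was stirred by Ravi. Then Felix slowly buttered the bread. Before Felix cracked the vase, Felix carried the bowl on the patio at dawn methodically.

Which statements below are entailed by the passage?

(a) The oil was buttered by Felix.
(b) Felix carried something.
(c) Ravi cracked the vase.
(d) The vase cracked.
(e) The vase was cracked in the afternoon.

(b), (d), (e)

(a) Not entailed — Felix buttered the bread, not the oil; the oil belongs to the stirring event.
(b) Entailed — this follows by dropping conjuncts from the carrying event's description.
(c) Not entailed — the passage has Felix cracking the vase, not Ravi.
(d) Entailed — 'Felix cracked the vase' is causative; it entails the inchoative 'the vase cracked'.
(e) Entailed — every conjunct here is already in the original cracking event.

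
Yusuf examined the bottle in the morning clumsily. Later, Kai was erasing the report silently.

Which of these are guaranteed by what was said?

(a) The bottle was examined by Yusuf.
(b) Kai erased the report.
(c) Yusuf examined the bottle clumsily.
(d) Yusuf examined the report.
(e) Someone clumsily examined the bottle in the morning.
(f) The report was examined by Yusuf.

(a) Entailed — every conjunct here is already in the original examining event.
(b) Not entailed — 'was erasing' is progressive on an accomplishment; it does not entail the completed 'erased'.
(c) Entailed — the original entails any weakening of itself; this just drops 'in the morning'.
(d) Not entailed — Yusuf examined the bottle, not the report; the report belongs to the erasing event.
(e) Entailed — this follows by dropping conjuncts from the examining event's description.
(f) Not entailed — Yusuf examined the bottle, not the report; the report belongs to the erasing event.

(a), (c), (e)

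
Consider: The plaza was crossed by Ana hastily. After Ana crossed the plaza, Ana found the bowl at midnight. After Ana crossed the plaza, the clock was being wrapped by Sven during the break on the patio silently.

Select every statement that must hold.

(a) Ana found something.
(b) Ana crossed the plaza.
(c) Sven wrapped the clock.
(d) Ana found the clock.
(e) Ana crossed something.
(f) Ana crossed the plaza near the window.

(a) Entailed — this follows by dropping conjuncts from the finding event's description.
(b) Entailed — this follows by dropping conjuncts from the crossing event's description.
(c) Not entailed — 'was wrapping' is progressive on an accomplishment; it does not entail the completed 'wrapped'.
(d) Not entailed — Ana found the bowl, not the clock; the clock belongs to the wrapping event.
(e) Entailed — dropping 'hastily' and generalizing the patient leaves a sub-description the original still satisfies.
(f) Not entailed — 'near the window' adds information not in the original event.

(a), (b), (e)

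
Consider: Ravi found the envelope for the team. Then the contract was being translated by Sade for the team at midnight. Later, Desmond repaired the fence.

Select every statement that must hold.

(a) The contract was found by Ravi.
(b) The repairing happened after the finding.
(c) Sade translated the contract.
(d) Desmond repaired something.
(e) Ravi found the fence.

(b), (d)

(a) Not entailed — Ravi found the envelope, not the contract; the contract belongs to the translating event.
(b) Entailed — the narrative places the finding before the repairing.
(c) Not entailed — 'was translating' is progressive on an accomplishment; it does not entail the completed 'translated'.
(d) Entailed — this follows by dropping conjuncts from the repairing event's description.
(e) Not entailed — Ravi found the envelope, not the fence; the fence belongs to the repairing event.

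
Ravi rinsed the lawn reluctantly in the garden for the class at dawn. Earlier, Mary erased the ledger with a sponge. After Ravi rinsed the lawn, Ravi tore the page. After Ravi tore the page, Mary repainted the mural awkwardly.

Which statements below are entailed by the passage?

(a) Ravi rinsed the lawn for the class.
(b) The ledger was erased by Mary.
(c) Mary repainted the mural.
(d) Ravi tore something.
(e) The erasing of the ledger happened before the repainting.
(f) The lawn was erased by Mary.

(a) Entailed — every conjunct here is already in the original rinsing event.
(b) Entailed — this follows by dropping conjuncts from the erasing event's description.
(c) Entailed — every conjunct here is already in the original repainting event.
(d) Entailed — this follows by dropping conjuncts from the tearing event's description.
(e) Entailed — the narrative places the erasing before the repainting.
(f) Not entailed — Mary erased the ledger, not the lawn; the lawn belongs to the rinsing event.

(a), (b), (c), (d), (e)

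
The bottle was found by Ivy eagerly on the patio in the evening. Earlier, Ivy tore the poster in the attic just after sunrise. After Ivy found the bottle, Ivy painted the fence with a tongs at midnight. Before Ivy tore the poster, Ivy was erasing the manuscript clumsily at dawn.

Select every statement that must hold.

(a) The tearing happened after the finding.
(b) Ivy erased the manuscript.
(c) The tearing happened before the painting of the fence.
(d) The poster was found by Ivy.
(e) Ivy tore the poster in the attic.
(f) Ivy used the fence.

(c), (e)

(a) Not entailed — the narrative places the tearing before the finding, not after.
(b) Not entailed — 'was erasing' is progressive on an accomplishment; it does not entail the completed 'erased'.
(c) Entailed — the narrative places the tearing before the painting.
(d) Not entailed — Ivy found the bottle, not the poster; the poster belongs to the tearing event.
(e) Entailed — dropping 'just after sunrise' leaves a sub-description the original still satisfies.
(f) Not entailed — the fence is the patient, not an instrument — Ivy used a tongs.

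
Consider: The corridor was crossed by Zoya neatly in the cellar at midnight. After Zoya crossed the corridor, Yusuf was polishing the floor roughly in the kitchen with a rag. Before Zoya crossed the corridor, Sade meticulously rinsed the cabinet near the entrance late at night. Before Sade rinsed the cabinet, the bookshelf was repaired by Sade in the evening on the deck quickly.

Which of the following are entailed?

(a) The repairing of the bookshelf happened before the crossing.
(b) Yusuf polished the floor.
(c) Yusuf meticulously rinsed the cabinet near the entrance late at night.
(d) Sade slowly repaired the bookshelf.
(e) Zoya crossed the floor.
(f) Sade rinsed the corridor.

(a) Entailed — the narrative places the repairing before the crossing.
(b) Entailed — 'polish' is an activity; 'was polishing' entails that some polishing happened, so 'polished' holds.
(c) Not entailed — the passage has Sade rinsing the cabinet, not Yusuf.
(d) Not entailed — 'slowly' adds a manner not in (and inconsistent with) the original.
(e) Not entailed — Zoya crossed the corridor, not the floor; the floor belongs to the polishing event.
(f) Not entailed — Sade rinsed the cabinet, not the corridor; the corridor belongs to the crossing event.

(a), (b)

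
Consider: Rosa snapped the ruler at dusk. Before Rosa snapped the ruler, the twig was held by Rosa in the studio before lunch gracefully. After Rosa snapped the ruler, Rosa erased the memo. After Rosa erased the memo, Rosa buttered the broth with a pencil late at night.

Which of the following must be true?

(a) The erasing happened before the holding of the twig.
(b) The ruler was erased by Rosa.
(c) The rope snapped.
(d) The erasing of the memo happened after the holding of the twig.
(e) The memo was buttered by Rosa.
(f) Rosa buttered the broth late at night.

(d), (f)

(a) Not entailed — the narrative places the holding before the erasing, not after.
(b) Not entailed — Rosa erased the memo, not the ruler; the ruler belongs to the snapping event.
(c) Not entailed — the ruler is what snapped, not the rope.
(d) Entailed — the narrative places the holding before the erasing.
(e) Not entailed — Rosa buttered the broth, not the memo; the memo belongs to the erasing event.
(f) Entailed — dropping 'with a pencil' leaves a sub-description the original still satisfies.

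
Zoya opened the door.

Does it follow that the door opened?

yes

'Zoya opened the door' is the causative; it entails the inchoative 'the door opened'.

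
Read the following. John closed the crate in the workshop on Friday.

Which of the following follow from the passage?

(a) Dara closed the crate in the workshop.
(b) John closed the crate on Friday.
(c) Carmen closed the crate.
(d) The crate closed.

(a) Not entailed — the passage has John closing the crate, not Dara.
(b) Entailed — the original entails any weakening of itself; this just drops 'in the workshop'.
(c) Not entailed — the passage has John closing the crate, not Carmen.
(d) Entailed — 'John closed the crate' is causative; it entails the inchoative 'the crate closed'.

(b), (d)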